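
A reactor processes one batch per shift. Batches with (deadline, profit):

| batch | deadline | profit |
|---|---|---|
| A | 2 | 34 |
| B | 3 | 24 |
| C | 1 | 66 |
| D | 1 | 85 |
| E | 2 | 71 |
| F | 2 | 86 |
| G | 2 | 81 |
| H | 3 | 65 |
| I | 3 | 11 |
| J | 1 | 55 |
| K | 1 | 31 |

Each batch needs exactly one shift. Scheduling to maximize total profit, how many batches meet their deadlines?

3

Take jobs in profit order; each goes to the latest open slot no later than its deadline.
By profit: F(d2,86), D(d1,85), G(d2,81), E(d2,71), C(d1,66), H(d3,65), J(d1,55), A(d2,34), K(d1,31), B(d3,24), I(d3,11)
F→slot 2; D→slot 1; G skipped; E skipped; C skipped; H→slot 3; J skipped; A skipped; K skipped; B skipped; I skipped.
3 of 11 scheduled.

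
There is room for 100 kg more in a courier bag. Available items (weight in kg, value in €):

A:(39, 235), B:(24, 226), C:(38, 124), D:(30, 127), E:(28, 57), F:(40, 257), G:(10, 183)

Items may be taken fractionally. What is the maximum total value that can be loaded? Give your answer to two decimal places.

Ratios (sorted): G 18.30, B 9.42, F 6.42, A 6.03, D 4.23, C 3.26, E 2.04
take G (10 @ 183); take B (24 @ 226); take F (40 @ 257); take 26/39 of A → 156.67. Capacity used 100/100.
Total value = 822.67

822.67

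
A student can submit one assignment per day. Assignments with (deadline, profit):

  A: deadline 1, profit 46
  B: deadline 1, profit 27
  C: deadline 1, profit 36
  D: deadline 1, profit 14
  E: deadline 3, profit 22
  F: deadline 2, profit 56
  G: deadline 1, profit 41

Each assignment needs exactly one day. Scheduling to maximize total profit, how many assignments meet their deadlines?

Sort by profit descending; place each in the latest free slot ≤ its deadline.
Profit order: F=56 A=46 G=41 C=36 B=27 E=22 D=14
Assign: F→slot 2, A→slot 1, G skipped, C skipped, B skipped, E→slot 3, D skipped.
Slots: [1:A] [2:F] [3:E]
3 of 7 scheduled.

3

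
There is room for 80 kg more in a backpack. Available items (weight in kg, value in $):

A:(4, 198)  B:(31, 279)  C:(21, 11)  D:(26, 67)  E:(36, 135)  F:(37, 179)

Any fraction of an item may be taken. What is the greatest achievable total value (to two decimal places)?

Sort by value per unit weight and fill in that order.
Ratios (sorted): A 49.50, B 9.00, F 4.84, E 3.75, D 2.58, C 0.52
take A (4 @ 198); take B (31 @ 279); take F (37 @ 179); take 8/36 of E → 30.00. Capacity used 80/80.
Total value = 686.00

686.00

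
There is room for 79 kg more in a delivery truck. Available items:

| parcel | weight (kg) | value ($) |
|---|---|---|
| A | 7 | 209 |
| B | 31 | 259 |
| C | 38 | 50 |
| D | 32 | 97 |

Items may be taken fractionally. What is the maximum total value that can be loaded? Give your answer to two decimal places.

576.84

Greedy by value/weight ratio, highest first.
Order: A (209/7=29.86) > B (259/31=8.35) > D (97/32=3.03) > C (50/38=1.32)
Fill: take A (7 @ 209) → take B (31 @ 259) → take D (32 @ 97) → take 9/38 of C → 11.84; 79/79 used.
Total value = 576.84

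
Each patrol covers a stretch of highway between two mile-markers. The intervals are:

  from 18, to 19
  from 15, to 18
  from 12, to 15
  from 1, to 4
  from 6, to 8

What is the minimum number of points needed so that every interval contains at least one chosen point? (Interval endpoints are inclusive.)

By right end: [1,4]  [6,8]  [12,15]  [15,18]  [18,19]
[1,4] uncovered → point at 4; [6,8] uncovered → point at 8; [12,15] uncovered → point at 15; [18,19] uncovered → point at 19.
Points: 4, 8, 15, 19 (4 total).

4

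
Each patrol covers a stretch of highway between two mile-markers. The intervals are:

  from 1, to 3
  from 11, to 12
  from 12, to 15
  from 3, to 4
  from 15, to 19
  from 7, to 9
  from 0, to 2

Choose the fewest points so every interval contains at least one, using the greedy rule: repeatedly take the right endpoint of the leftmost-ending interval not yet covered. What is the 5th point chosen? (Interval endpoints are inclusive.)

Sort by right endpoint; whenever an interval is uncovered, place a point at its right end.
By right end: [0,2]  [1,3]  [3,4]  [7,9]  [11,12]  [12,15]  [15,19]
[0,2] uncovered → point at 2; [3,4] uncovered → point at 4; [7,9] uncovered → point at 9; [11,12] uncovered → point at 12; [15,19] uncovered → point at 19.
Points: 2, 4, 9, 12, 19 (5 total).

19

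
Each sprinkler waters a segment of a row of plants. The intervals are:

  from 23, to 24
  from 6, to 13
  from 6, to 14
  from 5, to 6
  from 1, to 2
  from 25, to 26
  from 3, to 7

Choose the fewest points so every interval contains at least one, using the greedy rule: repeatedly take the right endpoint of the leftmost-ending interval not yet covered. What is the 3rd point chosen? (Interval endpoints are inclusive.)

Sorted: [1,2] [5,6] [3,7] [6,13] [6,14] [23,24] [25,26]
{[1,2]} hit by 2; {[5,6],[3,7],[6,13],[6,14]} hit by 6; {[23,24]} hit by 24; {[25,26]} hit by 26.
Points: 2, 6, 24, 26 (4 total).

24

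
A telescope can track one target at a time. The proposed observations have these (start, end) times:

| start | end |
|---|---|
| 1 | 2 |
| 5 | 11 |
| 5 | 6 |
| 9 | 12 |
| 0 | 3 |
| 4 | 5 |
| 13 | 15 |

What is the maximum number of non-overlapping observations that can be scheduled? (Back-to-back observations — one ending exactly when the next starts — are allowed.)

5

Sorted by end: (1,2)  (0,3)  (4,5)  (5,6)  (5,11)  (9,12)  (13,15)
take (1,2); skip (0,3); take (4,5); take (5,6); take (9,12); take (13,15).
Selected 5 observations.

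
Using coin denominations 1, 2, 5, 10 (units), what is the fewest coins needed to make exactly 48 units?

7

48 = 4×10 + 1×5 + 1×2 + 1×1
Total coins = 4 + 1 + 1 + 1 = 7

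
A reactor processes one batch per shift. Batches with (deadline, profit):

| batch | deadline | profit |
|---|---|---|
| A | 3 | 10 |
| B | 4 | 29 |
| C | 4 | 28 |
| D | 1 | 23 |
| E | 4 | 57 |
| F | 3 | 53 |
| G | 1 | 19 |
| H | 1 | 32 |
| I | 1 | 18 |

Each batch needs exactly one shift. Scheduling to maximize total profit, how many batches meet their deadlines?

4

Sort by profit descending; place each in the latest free slot ≤ its deadline.
By profit: E(d4,57), F(d3,53), H(d1,32), B(d4,29), C(d4,28), D(d1,23), G(d1,19), I(d1,18), A(d3,10)
E→slot 4; F→slot 3; H→slot 1; B→slot 2; C skipped; D skipped; G skipped; I skipped; A skipped.
4 of 9 scheduled.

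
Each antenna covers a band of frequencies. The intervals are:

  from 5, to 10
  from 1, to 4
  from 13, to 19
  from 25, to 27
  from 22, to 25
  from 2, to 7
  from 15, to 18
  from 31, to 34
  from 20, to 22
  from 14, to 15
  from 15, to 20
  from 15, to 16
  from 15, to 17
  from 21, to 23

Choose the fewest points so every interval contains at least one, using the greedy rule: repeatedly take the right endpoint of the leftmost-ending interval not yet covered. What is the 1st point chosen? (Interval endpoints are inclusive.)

Sort by right endpoint; whenever an interval is uncovered, place a point at its right end.
Sorted: [1,4] [2,7] [5,10] [14,15] [15,16] [15,17] [15,18] [13,19] [15,20] [20,22] [21,23] [22,25] [25,27] [31,34]
{[1,4],[2,7]} hit by 4; {[5,10]} hit by 10; {[14,15],[15,16],[15,17],[15,18],[13,19],[15,20]} hit by 15; {[20,22],[21,23],[22,25]} hit by 22; {[25,27]} hit by 27; {[31,34]} hit by 34.
Points: 4, 10, 15, 22, 27, 34 (6 total).

4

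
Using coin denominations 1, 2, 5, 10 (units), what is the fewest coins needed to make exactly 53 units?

7

Greedy: take as many of the largest coin as possible, then repeat with the remainder.
53 = 5×10 + 1×2 + 1×1
Total coins = 5 + 1 + 1 = 7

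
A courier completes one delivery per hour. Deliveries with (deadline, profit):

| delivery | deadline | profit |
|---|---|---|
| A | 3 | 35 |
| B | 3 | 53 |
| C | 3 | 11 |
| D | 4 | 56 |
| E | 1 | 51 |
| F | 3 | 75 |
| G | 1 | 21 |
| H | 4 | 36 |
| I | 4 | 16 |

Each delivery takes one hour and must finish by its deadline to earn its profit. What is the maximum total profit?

235

By profit: F(d3,75), D(d4,56), B(d3,53), E(d1,51), H(d4,36), A(d3,35), G(d1,21), I(d4,16), C(d3,11)
F→slot 3; D→slot 4; B→slot 2; E→slot 1; H skipped; A skipped; G skipped; I skipped; C skipped.
Profit = 51 + 53 + 75 + 56 = 235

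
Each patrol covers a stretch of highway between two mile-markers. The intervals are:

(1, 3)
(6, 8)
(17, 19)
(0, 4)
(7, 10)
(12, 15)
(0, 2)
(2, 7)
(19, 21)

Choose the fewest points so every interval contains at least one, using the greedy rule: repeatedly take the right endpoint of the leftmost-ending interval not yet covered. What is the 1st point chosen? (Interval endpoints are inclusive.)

2

Process intervals by earliest right end; each time one isn't hit yet, stab at its right endpoint.
Sorted: [0,2] [1,3] [0,4] [2,7] [6,8] [7,10] [12,15] [17,19] [19,21]
{[0,2],[1,3],[0,4],[2,7]} hit by 2; {[6,8],[7,10]} hit by 8; {[12,15]} hit by 15; {[17,19],[19,21]} hit by 19.
Points: 2, 8, 15, 19 (4 total).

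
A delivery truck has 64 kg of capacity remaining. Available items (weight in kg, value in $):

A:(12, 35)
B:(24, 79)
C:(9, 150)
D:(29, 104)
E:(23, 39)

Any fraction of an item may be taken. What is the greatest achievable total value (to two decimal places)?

338.83

Greedy by value/weight ratio, highest first.
Ratios (sorted): C 16.67, D 3.59, B 3.29, A 2.92, E 1.70
take C (9 @ 150); take D (29 @ 104); take B (24 @ 79); take 2/12 of A → 5.83. Capacity used 64/64.
Total value = 338.83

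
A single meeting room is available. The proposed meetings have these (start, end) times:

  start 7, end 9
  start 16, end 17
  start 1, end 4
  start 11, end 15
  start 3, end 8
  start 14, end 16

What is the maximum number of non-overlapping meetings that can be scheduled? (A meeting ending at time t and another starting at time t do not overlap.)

4

Sort by end time and greedily take each interval whose start is ≥ the last chosen end.
By end time: (1,4), (3,8), (7,9), (11,15), (14,16), (16,17).
Pick (1,4); next start ≥ 4 → (7,9); next start ≥ 9 → (11,15); next start ≥ 15 → (16,17).
Selected 4 meetings.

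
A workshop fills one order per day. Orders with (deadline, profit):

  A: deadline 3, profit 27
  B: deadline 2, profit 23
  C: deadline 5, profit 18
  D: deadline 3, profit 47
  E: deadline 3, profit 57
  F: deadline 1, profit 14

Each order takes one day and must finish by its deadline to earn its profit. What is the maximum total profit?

149

Take jobs in profit order; each goes to the latest open slot no later than its deadline.
By profit: E(d3,57), D(d3,47), A(d3,27), B(d2,23), C(d5,18), F(d1,14)
E→slot 3; D→slot 2; A→slot 1; B skipped; C→slot 5; F skipped.
Profit = 27 + 47 + 57 + 18 = 149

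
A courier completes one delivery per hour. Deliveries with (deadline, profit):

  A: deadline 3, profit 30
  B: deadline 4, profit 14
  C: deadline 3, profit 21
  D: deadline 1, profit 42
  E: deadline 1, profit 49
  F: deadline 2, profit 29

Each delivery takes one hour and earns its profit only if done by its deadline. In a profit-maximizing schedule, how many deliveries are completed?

4

Sort by profit descending; place each in the latest free slot ≤ its deadline.
By profit: E(d1,49), D(d1,42), A(d3,30), F(d2,29), C(d3,21), B(d4,14)
E→slot 1; D skipped; A→slot 3; F→slot 2; C skipped; B→slot 4.
4 of 6 scheduled.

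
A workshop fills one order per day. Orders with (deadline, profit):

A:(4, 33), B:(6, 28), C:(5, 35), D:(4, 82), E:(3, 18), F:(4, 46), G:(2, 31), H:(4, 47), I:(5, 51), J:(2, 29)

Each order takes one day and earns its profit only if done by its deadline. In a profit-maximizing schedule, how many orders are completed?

6

Profit order: D=82 I=51 H=47 F=46 C=35 A=33 G=31 J=29 B=28 E=18
Assign: D→slot 4, I→slot 5, H→slot 3, F→slot 2, C→slot 1, A skipped, G skipped, J skipped, B→slot 6, E skipped.
Slots: [1:C] [2:F] [3:H] [4:D] [5:I] [6:B]
6 of 10 scheduled.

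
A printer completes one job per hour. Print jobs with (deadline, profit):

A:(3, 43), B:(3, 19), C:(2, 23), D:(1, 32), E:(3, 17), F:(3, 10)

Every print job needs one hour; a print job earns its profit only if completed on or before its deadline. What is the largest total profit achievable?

98

Sort by profit descending; place each in the latest free slot ≤ its deadline.
Profit order: A=43 D=32 C=23 B=19 E=17 F=10
Assign: A→slot 3, D→slot 1, C→slot 2, B skipped, E skipped, F skipped.
Slots: [1:D] [2:C] [3:A]
Profit = 32 + 23 + 43 = 98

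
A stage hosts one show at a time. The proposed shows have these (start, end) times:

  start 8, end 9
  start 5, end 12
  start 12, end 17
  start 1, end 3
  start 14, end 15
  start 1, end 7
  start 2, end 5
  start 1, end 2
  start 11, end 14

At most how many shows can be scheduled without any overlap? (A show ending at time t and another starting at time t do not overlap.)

By end time: (1,2), (1,3), (2,5), (1,7), (8,9), (5,12), (11,14), (14,15), (12,17).
Pick (1,2); next start ≥ 2 → (2,5); next start ≥ 5 → (8,9); next start ≥ 9 → (11,14); next start ≥ 14 → (14,15).
Selected 5 shows.

5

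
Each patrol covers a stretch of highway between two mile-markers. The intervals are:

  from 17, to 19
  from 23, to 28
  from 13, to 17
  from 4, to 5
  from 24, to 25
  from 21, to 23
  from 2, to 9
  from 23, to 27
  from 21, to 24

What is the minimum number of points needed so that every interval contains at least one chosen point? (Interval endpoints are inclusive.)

4

By right end: [4,5]  [2,9]  [13,17]  [17,19]  [21,23]  [21,24]  [24,25]  [23,27]  [23,28]
[4,5] uncovered → point at 5; [13,17] uncovered → point at 17; [21,23] uncovered → point at 23; [24,25] uncovered → point at 25.
Points: 5, 17, 23, 25 (4 total).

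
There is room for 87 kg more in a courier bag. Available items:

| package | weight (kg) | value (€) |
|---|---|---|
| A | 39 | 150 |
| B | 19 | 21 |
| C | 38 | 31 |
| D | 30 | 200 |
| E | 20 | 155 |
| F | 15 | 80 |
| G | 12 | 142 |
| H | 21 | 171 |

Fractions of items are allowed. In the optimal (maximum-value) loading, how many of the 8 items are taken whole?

Order: G (142/12=11.83) > H (171/21=8.14) > E (155/20=7.75) > D (200/30=6.67) > F (80/15=5.33) > A (150/39=3.85) > B (21/19=1.11) > C (31/38=0.82)
Fill: take G (12 @ 142) → take H (21 @ 171) → take E (20 @ 155) → take D (30 @ 200) → take 4/15 of F → 21.33; 87/87 used.
4 item(s) taken whole; one partial (take 4/15 of F).

4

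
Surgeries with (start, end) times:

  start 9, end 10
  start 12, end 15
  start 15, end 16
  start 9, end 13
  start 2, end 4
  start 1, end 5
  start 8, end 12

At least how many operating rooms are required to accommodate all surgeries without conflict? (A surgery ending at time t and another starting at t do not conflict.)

Events (time:±→running): 1:+→1 2:+→2 4:-→1 5:-→0 8:+→1 9:+→2 9:+→3 … peak 3.

3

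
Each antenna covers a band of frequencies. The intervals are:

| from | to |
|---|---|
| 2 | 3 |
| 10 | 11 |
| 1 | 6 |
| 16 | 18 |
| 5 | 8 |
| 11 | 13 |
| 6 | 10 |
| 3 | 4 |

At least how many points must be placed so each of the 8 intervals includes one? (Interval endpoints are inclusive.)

4

Sort by right endpoint; whenever an interval is uncovered, place a point at its right end.
By right end: [2,3]  [3,4]  [1,6]  [5,8]  [6,10]  [10,11]  [11,13]  [16,18]
[2,3] uncovered → point at 3; [5,8] uncovered → point at 8; [10,11] uncovered → point at 11; [16,18] uncovered → point at 18.
Points: 3, 8, 11, 18 (4 total).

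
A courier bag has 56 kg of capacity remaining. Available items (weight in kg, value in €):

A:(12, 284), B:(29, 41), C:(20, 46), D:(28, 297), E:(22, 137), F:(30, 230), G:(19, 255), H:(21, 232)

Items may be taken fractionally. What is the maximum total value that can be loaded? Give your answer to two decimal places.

Sort by value per unit weight and fill in that order.
Ratios (sorted): A 23.67, G 13.42, H 11.05, D 10.61, F 7.67, E 6.23, C 2.30, B 1.41
take A (12 @ 284); take G (19 @ 255); take H (21 @ 232); take 4/28 of D → 42.43. Capacity used 56/56.
Total value = 813.43

813.43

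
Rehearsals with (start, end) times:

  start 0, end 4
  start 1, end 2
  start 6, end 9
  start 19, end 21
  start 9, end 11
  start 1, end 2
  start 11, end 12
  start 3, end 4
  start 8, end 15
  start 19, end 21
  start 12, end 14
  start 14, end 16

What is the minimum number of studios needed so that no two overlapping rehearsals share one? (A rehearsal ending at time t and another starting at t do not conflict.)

Events (time:±→running): 0:+→1 1:+→2 1:+→3 … peak 3.

3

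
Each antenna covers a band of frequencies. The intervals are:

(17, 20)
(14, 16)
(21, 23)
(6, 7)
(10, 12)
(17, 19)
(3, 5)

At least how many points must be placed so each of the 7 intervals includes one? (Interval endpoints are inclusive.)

Sorted: [3,5] [6,7] [10,12] [14,16] [17,19] [17,20] [21,23]
{[3,5]} hit by 5; {[6,7]} hit by 7; {[10,12]} hit by 12; {[14,16]} hit by 16; {[17,19],[17,20]} hit by 19; {[21,23]} hit by 23.
Points: 5, 7, 12, 16, 19, 23 (6 total).

6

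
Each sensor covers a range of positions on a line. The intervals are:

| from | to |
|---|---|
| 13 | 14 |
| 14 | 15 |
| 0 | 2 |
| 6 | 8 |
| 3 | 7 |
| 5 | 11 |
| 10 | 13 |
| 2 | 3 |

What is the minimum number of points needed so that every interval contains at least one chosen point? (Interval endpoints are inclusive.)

By right end: [0,2]  [2,3]  [3,7]  [6,8]  [5,11]  [10,13]  [13,14]  [14,15]
[0,2] uncovered → point at 2; [3,7] uncovered → point at 7; [10,13] uncovered → point at 13; [14,15] uncovered → point at 15.
Points: 2, 7, 13, 15 (4 total).

4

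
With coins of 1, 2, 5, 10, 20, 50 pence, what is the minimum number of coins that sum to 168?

168 = 3×50 + 1×10 + 1×5 + 1×2 + 1×1
Total coins = 3 + 1 + 1 + 1 + 1 = 7

7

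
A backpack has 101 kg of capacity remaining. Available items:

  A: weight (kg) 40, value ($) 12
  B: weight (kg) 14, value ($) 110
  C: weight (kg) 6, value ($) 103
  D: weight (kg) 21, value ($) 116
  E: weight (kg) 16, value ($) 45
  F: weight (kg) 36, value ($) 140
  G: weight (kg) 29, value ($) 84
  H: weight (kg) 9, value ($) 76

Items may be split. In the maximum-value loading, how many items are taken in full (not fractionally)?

Ratios (sorted): C 17.17, H 8.44, B 7.86, D 5.52, F 3.89, G 2.90, E 2.81, A 0.30
take C (6 @ 103); take H (9 @ 76); take B (14 @ 110); take D (21 @ 116); take F (36 @ 140); take 15/29 of G → 43.45. Capacity used 101/101.
5 item(s) taken whole; one partial (take 15/29 of G).

5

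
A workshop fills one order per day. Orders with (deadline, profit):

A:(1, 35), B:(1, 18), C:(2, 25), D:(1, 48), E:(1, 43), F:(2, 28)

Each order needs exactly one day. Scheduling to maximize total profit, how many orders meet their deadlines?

2

Sort by profit descending; place each in the latest free slot ≤ its deadline.
Profit order: D=48 E=43 A=35 F=28 C=25 B=18
Assign: D→slot 1, E skipped, A skipped, F→slot 2, C skipped, B skipped.
Slots: [1:D] [2:F]
2 of 6 scheduled.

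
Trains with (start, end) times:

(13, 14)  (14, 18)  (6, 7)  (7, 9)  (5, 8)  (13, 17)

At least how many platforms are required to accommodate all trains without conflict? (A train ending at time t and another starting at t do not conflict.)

2

Count concurrent intervals with a sweep; the peak is the room count.
starts: [5, 6, 7, 13, 13, 14]
ends:   [7, 8, 9, 14, 17, 18]
s5→1 s6→2  — peak 2.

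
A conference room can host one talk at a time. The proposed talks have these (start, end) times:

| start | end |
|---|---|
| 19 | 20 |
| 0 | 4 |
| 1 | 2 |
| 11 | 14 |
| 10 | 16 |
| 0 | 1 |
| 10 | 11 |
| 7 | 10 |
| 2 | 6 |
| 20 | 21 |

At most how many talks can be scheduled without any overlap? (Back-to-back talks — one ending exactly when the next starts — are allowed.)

8

Sort by end time and greedily take each interval whose start is ≥ the last chosen end.
Sorted by end: (0,1)  (1,2)  (0,4)  (2,6)  (7,10)  (10,11)  (11,14)  (10,16)  (19,20)  (20,21)
take (0,1); take (1,2); take (2,6); take (7,10); take (10,11); take (11,14); skip (10,16); take (19,20); take (20,21).
Selected 8 talks.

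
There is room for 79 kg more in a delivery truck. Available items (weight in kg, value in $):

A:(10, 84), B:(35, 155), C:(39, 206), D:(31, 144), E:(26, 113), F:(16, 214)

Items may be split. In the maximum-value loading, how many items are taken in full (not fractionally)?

Ratios (sorted): F 13.38, A 8.40, C 5.28, D 4.65, B 4.43, E 4.35
take F (16 @ 214); take A (10 @ 84); take C (39 @ 206); take 14/31 of D → 65.03. Capacity used 79/79.
3 item(s) taken whole; one partial (take 14/31 of D).

3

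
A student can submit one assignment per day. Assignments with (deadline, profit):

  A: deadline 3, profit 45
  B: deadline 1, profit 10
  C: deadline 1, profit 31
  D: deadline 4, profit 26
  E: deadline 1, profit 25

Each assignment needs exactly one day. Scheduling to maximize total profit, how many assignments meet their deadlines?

By profit: A(d3,45), C(d1,31), D(d4,26), E(d1,25), B(d1,10)
A→slot 3; C→slot 1; D→slot 4; E skipped; B skipped.
3 of 5 scheduled.

3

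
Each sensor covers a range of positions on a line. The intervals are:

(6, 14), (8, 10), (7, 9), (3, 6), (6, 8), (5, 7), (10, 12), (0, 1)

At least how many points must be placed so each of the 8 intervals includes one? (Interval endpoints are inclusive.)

4

Process intervals by earliest right end; each time one isn't hit yet, stab at its right endpoint.
Sorted: [0,1] [3,6] [5,7] [6,8] [7,9] [8,10] [10,12] [6,14]
{[0,1]} hit by 1; {[3,6],[5,7],[6,8]} hit by 6; {[7,9],[8,10]} hit by 9; {[10,12],[6,14]} hit by 12.
Points: 1, 6, 9, 12 (4 total).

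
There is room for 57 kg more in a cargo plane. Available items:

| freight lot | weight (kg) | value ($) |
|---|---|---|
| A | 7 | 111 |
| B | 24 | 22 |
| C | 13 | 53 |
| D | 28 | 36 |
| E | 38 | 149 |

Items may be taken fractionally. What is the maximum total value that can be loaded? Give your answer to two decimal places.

309.08

Sort by value per unit weight and fill in that order.
Order: A (111/7=15.86) > C (53/13=4.08) > E (149/38=3.92) > D (36/28=1.29) > B (22/24=0.92)
Fill: take A (7 @ 111) → take C (13 @ 53) → take 37/38 of E → 145.08; 57/57 used.
Total value = 309.08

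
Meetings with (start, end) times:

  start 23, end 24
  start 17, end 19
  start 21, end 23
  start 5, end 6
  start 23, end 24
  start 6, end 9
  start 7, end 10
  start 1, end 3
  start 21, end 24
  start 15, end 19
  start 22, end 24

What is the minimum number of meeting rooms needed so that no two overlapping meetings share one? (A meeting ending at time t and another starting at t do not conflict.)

4

The answer is the maximum number of intervals overlapping at any instant.
Events (time:±→running): 1:+→1 3:-→0 5:+→1 6:-→0 6:+→1 7:+→2 9:-→1 10:-→0 15:+→1 17:+→2 19:-→1 19:-→0 21:+→1 21:+→2 22:+→3 23:-→2 23:+→3 23:+→4 … peak 4.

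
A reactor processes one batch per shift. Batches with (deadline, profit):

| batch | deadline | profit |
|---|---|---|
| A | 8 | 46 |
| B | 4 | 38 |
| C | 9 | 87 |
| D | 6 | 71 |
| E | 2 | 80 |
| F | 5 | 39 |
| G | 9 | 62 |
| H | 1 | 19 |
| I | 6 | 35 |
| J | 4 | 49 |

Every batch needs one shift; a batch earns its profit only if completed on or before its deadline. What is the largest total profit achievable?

507

Sort by profit descending; place each in the latest free slot ≤ its deadline.
Profit order: C=87 E=80 D=71 G=62 J=49 A=46 F=39 B=38 I=35 H=19
Assign: C→slot 9, E→slot 2, D→slot 6, G→slot 8, J→slot 4, A→slot 7, F→slot 5, B→slot 3, I→slot 1, H skipped.
Slots: [1:I] [2:E] [3:B] [4:J] [5:F] [6:D] [7:A] [8:G] [9:C]
Profit = 35 + 80 + 38 + 49 + 39 + 71 + 46 + 62 + 87 = 507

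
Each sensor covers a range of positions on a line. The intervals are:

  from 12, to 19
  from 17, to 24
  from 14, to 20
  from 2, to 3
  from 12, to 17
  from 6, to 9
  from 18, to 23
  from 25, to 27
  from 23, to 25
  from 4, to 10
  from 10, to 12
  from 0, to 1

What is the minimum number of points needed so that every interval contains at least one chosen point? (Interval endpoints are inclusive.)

6

Sort by right endpoint; whenever an interval is uncovered, place a point at its right end.
Sorted: [0,1] [2,3] [6,9] [4,10] [10,12] [12,17] [12,19] [14,20] [18,23] [17,24] [23,25] [25,27]
{[0,1]} hit by 1; {[2,3]} hit by 3; {[6,9],[4,10]} hit by 9; {[10,12],[12,17],[12,19]} hit by 12; {[14,20],[18,23],[17,24]} hit by 20; {[23,25],[25,27]} hit by 25.
Points: 1, 3, 9, 12, 20, 25 (6 total).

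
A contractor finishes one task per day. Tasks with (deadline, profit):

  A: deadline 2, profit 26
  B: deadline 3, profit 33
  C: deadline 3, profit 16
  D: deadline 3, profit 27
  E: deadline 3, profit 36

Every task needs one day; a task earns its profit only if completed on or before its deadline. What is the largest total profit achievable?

96

By profit: E(d3,36), B(d3,33), D(d3,27), A(d2,26), C(d3,16)
E→slot 3; B→slot 2; D→slot 1; A skipped; C skipped.
Profit = 27 + 33 + 36 = 96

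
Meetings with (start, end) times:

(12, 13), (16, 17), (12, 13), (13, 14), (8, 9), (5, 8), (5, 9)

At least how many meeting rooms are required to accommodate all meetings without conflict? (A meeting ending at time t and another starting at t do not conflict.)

The answer is the maximum number of intervals overlapping at any instant.
Events (time:±→running): 5:+→1 5:+→2 … peak 2.

2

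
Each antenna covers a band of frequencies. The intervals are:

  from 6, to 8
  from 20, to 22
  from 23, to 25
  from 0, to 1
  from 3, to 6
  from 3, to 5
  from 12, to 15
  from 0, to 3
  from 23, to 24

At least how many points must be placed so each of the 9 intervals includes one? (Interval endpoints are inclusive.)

Sort by right endpoint; whenever an interval is uncovered, place a point at its right end.
Sorted: [0,1] [0,3] [3,5] [3,6] [6,8] [12,15] [20,22] [23,24] [23,25]
{[0,1],[0,3]} hit by 1; {[3,5],[3,6]} hit by 5; {[6,8]} hit by 8; {[12,15]} hit by 15; {[20,22]} hit by 22; {[23,24],[23,25]} hit by 24.
Points: 1, 5, 8, 15, 22, 24 (6 total).

6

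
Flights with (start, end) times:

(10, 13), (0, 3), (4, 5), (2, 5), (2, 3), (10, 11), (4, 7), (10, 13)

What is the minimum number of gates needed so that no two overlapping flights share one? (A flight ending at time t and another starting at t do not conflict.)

3

Events (time:±→running): 0:+→1 2:+→2 2:+→3 … peak 3.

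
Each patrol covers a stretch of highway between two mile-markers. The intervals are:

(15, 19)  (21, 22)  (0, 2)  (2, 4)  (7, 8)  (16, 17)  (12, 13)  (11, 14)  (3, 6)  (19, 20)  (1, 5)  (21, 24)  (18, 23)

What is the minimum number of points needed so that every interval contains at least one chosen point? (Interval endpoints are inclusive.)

Process intervals by earliest right end; each time one isn't hit yet, stab at its right endpoint.
By right end: [0,2]  [2,4]  [1,5]  [3,6]  [7,8]  [12,13]  [11,14]  [16,17]  [15,19]  [19,20]  [21,22]  [18,23]  [21,24]
[0,2] uncovered → point at 2; [3,6] uncovered → point at 6; [7,8] uncovered → point at 8; [12,13] uncovered → point at 13; [16,17] uncovered → point at 17; [19,20] uncovered → point at 20; [21,22] uncovered → point at 22.
Points: 2, 6, 8, 13, 17, 20, 22 (7 total).

7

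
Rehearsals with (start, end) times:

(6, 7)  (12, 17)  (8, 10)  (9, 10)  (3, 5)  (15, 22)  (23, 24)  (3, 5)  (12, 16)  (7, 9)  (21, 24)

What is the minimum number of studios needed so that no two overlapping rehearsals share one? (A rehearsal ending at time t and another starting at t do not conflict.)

Events (time:±→running): 3:+→1 3:+→2 5:-→1 5:-→0 6:+→1 7:-→0 7:+→1 8:+→2 9:-→1 9:+→2 10:-→1 10:-→0 12:+→1 12:+→2 15:+→3 … peak 3.

3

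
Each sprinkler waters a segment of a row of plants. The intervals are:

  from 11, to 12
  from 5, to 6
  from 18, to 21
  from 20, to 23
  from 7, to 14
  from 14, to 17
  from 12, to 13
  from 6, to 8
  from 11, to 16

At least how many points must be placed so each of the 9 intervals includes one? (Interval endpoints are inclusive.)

Sort by right endpoint; whenever an interval is uncovered, place a point at its right end.
Sorted: [5,6] [6,8] [11,12] [12,13] [7,14] [11,16] [14,17] [18,21] [20,23]
{[5,6],[6,8]} hit by 6; {[11,12],[12,13],[7,14],[11,16]} hit by 12; {[14,17]} hit by 17; {[18,21],[20,23]} hit by 21.
Points: 6, 12, 17, 21 (4 total).

4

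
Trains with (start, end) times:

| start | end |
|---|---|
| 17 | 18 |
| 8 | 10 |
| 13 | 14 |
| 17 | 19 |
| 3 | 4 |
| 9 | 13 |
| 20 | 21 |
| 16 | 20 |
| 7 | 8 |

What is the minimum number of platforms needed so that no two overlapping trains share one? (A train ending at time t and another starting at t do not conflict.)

The answer is the maximum number of intervals overlapping at any instant.
Events (time:±→running): 3:+→1 4:-→0 7:+→1 8:-→0 8:+→1 9:+→2 10:-→1 13:-→0 13:+→1 14:-→0 16:+→1 17:+→2 17:+→3 … peak 3.

3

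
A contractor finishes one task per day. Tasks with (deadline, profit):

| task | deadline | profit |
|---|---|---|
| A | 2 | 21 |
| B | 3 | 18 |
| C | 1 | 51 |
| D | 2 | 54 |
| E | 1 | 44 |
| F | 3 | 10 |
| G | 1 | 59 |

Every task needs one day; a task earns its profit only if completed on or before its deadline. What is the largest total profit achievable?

131

Sort by profit descending; place each in the latest free slot ≤ its deadline.
By profit: G(d1,59), D(d2,54), C(d1,51), E(d1,44), A(d2,21), B(d3,18), F(d3,10)
G→slot 1; D→slot 2; C skipped; E skipped; A skipped; B→slot 3; F skipped.
Profit = 59 + 54 + 18 = 131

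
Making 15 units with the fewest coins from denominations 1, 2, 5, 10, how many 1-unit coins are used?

15 = 1×10 + 1×5
Count of 1: 0

0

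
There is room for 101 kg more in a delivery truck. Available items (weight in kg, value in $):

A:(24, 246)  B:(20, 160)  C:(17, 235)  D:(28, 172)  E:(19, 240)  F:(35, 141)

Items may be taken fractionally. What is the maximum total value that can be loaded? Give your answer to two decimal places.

1010.00

Ratios (sorted): C 13.82, E 12.63, A 10.25, B 8.00, D 6.14, F 4.03
take C (17 @ 235); take E (19 @ 240); take A (24 @ 246); take B (20 @ 160); take 21/28 of D → 129.00. Capacity used 101/101.
Total value = 1010.00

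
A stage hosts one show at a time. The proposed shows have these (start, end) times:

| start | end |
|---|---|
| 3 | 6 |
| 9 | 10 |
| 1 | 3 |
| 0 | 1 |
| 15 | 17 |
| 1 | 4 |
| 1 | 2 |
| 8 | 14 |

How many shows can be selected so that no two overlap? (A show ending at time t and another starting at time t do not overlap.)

By end time: (0,1), (1,2), (1,3), (1,4), (3,6), (9,10), (8,14), (15,17).
Pick (0,1); next start ≥ 1 → (1,2); next start ≥ 2 → (3,6); next start ≥ 6 → (9,10); next start ≥ 10 → (15,17).
Selected 5 shows.

5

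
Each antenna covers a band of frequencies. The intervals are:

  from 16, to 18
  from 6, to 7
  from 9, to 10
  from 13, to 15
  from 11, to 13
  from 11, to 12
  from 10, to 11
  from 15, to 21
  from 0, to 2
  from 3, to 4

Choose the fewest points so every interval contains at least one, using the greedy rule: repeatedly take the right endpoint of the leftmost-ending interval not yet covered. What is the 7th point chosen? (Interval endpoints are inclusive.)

Process intervals by earliest right end; each time one isn't hit yet, stab at its right endpoint.
Sorted: [0,2] [3,4] [6,7] [9,10] [10,11] [11,12] [11,13] [13,15] [16,18] [15,21]
{[0,2]} hit by 2; {[3,4]} hit by 4; {[6,7]} hit by 7; {[9,10],[10,11]} hit by 10; {[11,12],[11,13]} hit by 12; {[13,15]} hit by 15; {[16,18],[15,21]} hit by 18.
Points: 2, 4, 7, 10, 12, 15, 18 (7 total).

18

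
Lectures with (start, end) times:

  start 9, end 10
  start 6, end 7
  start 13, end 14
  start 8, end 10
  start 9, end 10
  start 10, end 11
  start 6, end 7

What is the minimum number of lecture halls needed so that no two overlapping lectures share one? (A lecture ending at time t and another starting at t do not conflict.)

3

starts: [6, 6, 8, 9, 9, 10, 13]
ends:   [7, 7, 10, 10, 10, 11, 14]
s6→1 s6→2 e7→1 e7→0 s8→1 s9→2 s9→3  — peak 3.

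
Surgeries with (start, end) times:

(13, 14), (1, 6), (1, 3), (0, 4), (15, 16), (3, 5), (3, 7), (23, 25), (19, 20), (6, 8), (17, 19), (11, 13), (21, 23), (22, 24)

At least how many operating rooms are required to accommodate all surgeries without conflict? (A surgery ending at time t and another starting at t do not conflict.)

4

Count concurrent intervals with a sweep; the peak is the room count.
Events (time:±→running): 0:+→1 1:+→2 1:+→3 3:-→2 3:+→3 3:+→4 … peak 4.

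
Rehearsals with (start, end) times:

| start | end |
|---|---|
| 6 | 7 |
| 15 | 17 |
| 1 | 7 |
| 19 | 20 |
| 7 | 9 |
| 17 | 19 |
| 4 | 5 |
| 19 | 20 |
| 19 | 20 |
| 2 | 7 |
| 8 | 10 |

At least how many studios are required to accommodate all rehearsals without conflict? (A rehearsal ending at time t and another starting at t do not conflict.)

Events (time:±→running): 1:+→1 2:+→2 4:+→3 … peak 3.

3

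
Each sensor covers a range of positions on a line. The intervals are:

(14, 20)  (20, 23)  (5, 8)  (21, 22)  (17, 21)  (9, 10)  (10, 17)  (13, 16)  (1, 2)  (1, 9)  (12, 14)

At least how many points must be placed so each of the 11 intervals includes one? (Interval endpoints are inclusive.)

5

Sorted: [1,2] [5,8] [1,9] [9,10] [12,14] [13,16] [10,17] [14,20] [17,21] [21,22] [20,23]
{[1,2]} hit by 2; {[5,8],[1,9]} hit by 8; {[9,10]} hit by 10; {[12,14],[13,16],[10,17],[14,20]} hit by 14; {[17,21],[21,22],[20,23]} hit by 21.
Points: 2, 8, 10, 14, 21 (5 total).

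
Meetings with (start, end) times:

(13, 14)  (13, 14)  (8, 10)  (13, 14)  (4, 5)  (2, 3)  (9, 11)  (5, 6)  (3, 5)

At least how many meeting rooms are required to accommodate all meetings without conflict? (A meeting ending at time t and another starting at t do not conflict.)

The answer is the maximum number of intervals overlapping at any instant.
starts: [2, 3, 4, 5, 8, 9, 13, 13, 13]
ends:   [3, 5, 5, 6, 10, 11, 14, 14, 14]
s2→1 e3→0 s3→1 s4→2 e5→1 e5→0 s5→1 e6→0 s8→1 s9→2 e10→1 e11→0 s13→1 s13→2 s13→3  — peak 3.

3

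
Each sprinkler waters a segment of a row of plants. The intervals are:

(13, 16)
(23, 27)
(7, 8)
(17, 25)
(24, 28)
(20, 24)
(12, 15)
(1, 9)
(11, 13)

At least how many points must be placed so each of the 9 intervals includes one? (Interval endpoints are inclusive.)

3

Process intervals by earliest right end; each time one isn't hit yet, stab at its right endpoint.
By right end: [7,8]  [1,9]  [11,13]  [12,15]  [13,16]  [20,24]  [17,25]  [23,27]  [24,28]
[7,8] uncovered → point at 8; [11,13] uncovered → point at 13; [20,24] uncovered → point at 24.
Points: 8, 13, 24 (3 total).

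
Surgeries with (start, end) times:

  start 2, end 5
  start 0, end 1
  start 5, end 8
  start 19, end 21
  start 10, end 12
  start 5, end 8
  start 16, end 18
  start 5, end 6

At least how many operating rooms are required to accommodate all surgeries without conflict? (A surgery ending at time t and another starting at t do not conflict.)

Events (time:±→running): 0:+→1 1:-→0 2:+→1 5:-→0 5:+→1 5:+→2 5:+→3 … peak 3.

3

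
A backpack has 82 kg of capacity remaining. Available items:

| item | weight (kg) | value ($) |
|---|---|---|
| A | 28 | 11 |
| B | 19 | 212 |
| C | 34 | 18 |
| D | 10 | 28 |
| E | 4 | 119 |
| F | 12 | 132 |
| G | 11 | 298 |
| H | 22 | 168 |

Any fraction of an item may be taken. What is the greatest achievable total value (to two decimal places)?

959.12

Sort by value per unit weight and fill in that order.
Order: E (119/4=29.75) > G (298/11=27.09) > B (212/19=11.16) > F (132/12=11.00) > H (168/22=7.64) > D (28/10=2.80) > C (18/34=0.53) > A (11/28=0.39)
Fill: take E (4 @ 119) → take G (11 @ 298) → take B (19 @ 212) → take F (12 @ 132) → take H (22 @ 168) → take D (10 @ 28) → take 4/34 of C → 2.12; 82/82 used.
Total value = 959.12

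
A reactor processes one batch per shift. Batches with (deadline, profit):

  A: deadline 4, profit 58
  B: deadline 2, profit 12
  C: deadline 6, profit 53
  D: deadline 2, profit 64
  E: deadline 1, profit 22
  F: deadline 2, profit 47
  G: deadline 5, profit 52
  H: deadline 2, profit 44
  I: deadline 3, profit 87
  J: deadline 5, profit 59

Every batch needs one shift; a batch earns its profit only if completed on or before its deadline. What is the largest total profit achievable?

373

Take jobs in profit order; each goes to the latest open slot no later than its deadline.
By profit: I(d3,87), D(d2,64), J(d5,59), A(d4,58), C(d6,53), G(d5,52), F(d2,47), H(d2,44), E(d1,22), B(d2,12)
I→slot 3; D→slot 2; J→slot 5; A→slot 4; C→slot 6; G→slot 1; F skipped; H skipped; E skipped; B skipped.
Profit = 52 + 64 + 87 + 58 + 59 + 53 = 373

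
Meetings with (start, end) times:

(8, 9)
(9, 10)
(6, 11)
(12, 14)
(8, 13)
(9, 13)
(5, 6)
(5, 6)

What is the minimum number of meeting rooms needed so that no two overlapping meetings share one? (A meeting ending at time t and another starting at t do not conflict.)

4

Events (time:±→running): 5:+→1 5:+→2 6:-→1 6:-→0 6:+→1 8:+→2 8:+→3 9:-→2 9:+→3 9:+→4 … peak 4.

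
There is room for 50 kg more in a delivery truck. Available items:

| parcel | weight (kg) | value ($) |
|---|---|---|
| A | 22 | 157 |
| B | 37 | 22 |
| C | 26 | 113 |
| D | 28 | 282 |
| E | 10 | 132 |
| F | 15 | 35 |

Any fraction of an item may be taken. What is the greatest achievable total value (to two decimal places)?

499.64

Sort by value per unit weight and fill in that order.
Order: E (132/10=13.20) > D (282/28=10.07) > A (157/22=7.14) > C (113/26=4.35) > F (35/15=2.33) > B (22/37=0.59)
Fill: take E (10 @ 132) → take D (28 @ 282) → take 12/22 of A → 85.64; 50/50 used.
Total value = 499.64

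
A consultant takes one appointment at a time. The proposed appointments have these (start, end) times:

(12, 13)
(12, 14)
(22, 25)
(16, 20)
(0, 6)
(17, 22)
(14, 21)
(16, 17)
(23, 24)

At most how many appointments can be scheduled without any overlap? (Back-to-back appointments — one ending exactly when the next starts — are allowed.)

By end time: (0,6), (12,13), (12,14), (16,17), (16,20), (14,21), (17,22), (23,24), (22,25).
Pick (0,6); next start ≥ 6 → (12,13); next start ≥ 13 → (16,17); next start ≥ 17 → (17,22); next start ≥ 22 → (23,24).
Selected 5 appointments.

5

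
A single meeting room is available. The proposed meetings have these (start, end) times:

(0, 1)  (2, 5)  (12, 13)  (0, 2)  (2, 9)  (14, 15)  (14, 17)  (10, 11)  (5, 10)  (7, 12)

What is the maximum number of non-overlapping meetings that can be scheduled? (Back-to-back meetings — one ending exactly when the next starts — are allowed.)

By end time: (0,1), (0,2), (2,5), (2,9), (5,10), (10,11), (7,12), (12,13), (14,15), (14,17).
Pick (0,1); next start ≥ 1 → (2,5); next start ≥ 5 → (5,10); next start ≥ 10 → (10,11); next start ≥ 11 → (12,13); next start ≥ 13 → (14,15).
Selected 6 meetings.

6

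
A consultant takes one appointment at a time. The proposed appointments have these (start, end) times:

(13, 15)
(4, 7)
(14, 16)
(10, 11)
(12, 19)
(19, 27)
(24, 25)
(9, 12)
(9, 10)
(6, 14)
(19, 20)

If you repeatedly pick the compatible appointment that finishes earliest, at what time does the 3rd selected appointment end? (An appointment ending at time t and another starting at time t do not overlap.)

11

By end time: (4,7), (9,10), (10,11), (9,12), (6,14), (13,15), (14,16), (12,19), (19,20), (24,25), (19,27).
Pick (4,7); next start ≥ 7 → (9,10); next start ≥ 10 → (10,11); next start ≥ 11 → (13,15); next start ≥ 15 → (19,20); next start ≥ 20 → (24,25).
Selected: (4,7) (9,10) (10,11) (13,15) (19,20) (24,25)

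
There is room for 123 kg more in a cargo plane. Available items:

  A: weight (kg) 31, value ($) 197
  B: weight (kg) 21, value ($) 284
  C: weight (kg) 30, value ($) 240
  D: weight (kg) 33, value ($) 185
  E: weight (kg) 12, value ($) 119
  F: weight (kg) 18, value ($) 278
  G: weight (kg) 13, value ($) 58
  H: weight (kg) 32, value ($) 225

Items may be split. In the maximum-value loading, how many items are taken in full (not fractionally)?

5

Order: F (278/18=15.44) > B (284/21=13.52) > E (119/12=9.92) > C (240/30=8.00) > H (225/32=7.03) > A (197/31=6.35) > D (185/33=5.61) > G (58/13=4.46)
Fill: take F (18 @ 278) → take B (21 @ 284) → take E (12 @ 119) → take C (30 @ 240) → take H (32 @ 225) → take 10/31 of A → 63.55; 123/123 used.
5 item(s) taken whole; one partial (take 10/31 of A).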